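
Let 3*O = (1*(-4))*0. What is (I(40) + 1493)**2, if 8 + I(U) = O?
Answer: 2205225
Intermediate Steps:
O = 0 (O = ((1*(-4))*0)/3 = (-4*0)/3 = (1/3)*0 = 0)
I(U) = -8 (I(U) = -8 + 0 = -8)
(I(40) + 1493)**2 = (-8 + 1493)**2 = 1485**2 = 2205225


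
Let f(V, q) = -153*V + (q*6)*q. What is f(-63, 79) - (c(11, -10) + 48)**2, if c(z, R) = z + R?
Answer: 44684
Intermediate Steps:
f(V, q) = -153*V + 6*q**2 (f(V, q) = -153*V + (6*q)*q = -153*V + 6*q**2)
c(z, R) = R + z
f(-63, 79) - (c(11, -10) + 48)**2 = (-153*(-63) + 6*79**2) - ((-10 + 11) + 48)**2 = (9639 + 6*6241) - (1 + 48)**2 = (9639 + 37446) - 1*49**2 = 47085 - 1*2401 = 47085 - 2401 = 44684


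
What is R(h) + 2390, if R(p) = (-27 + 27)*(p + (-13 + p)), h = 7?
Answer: 2390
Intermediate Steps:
R(p) = 0 (R(p) = 0*(-13 + 2*p) = 0)
R(h) + 2390 = 0 + 2390 = 2390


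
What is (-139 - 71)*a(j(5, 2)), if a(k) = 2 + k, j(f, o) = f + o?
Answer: -1890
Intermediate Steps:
(-139 - 71)*a(j(5, 2)) = (-139 - 71)*(2 + (5 + 2)) = -210*(2 + 7) = -210*9 = -1890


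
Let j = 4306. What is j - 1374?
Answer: 2932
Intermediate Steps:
j - 1374 = 4306 - 1374 = 2932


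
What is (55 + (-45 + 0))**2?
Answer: 100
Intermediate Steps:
(55 + (-45 + 0))**2 = (55 - 45)**2 = 10**2 = 100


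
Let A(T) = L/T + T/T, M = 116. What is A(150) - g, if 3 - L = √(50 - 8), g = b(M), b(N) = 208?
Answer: -10349/50 - √42/150 ≈ -207.02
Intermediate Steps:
g = 208
L = 3 - √42 (L = 3 - √(50 - 8) = 3 - √42 ≈ -3.4807)
A(T) = 1 + (3 - √42)/T (A(T) = (3 - √42)/T + T/T = (3 - √42)/T + 1 = 1 + (3 - √42)/T)
A(150) - g = (3 + 150 - √42)/150 - 1*208 = (153 - √42)/150 - 208 = (51/50 - √42/150) - 208 = -10349/50 - √42/150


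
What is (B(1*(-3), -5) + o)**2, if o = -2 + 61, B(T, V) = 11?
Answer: 4900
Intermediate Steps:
o = 59
(B(1*(-3), -5) + o)**2 = (11 + 59)**2 = 70**2 = 4900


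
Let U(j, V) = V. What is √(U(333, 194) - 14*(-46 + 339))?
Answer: 2*I*√977 ≈ 62.514*I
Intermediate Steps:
√(U(333, 194) - 14*(-46 + 339)) = √(194 - 14*(-46 + 339)) = √(194 - 14*293) = √(194 - 4102) = √(-3908) = 2*I*√977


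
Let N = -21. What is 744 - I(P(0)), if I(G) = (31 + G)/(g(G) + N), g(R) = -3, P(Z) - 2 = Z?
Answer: 5963/8 ≈ 745.38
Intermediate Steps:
P(Z) = 2 + Z
I(G) = -31/24 - G/24 (I(G) = (31 + G)/(-3 - 21) = (31 + G)/(-24) = (31 + G)*(-1/24) = -31/24 - G/24)
744 - I(P(0)) = 744 - (-31/24 - (2 + 0)/24) = 744 - (-31/24 - 1/24*2) = 744 - (-31/24 - 1/12) = 744 - 1*(-11/8) = 744 + 11/8 = 5963/8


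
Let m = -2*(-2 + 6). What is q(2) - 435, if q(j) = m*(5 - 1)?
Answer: -467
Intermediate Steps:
m = -8 (m = -2*4 = -8)
q(j) = -32 (q(j) = -8*(5 - 1) = -8*4 = -32)
q(2) - 435 = -32 - 435 = -467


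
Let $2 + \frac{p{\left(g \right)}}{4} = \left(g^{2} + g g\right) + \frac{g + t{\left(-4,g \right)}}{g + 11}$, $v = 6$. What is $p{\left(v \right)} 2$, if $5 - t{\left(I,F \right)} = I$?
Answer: $\frac{9640}{17} \approx 567.06$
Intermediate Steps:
$t{\left(I,F \right)} = 5 - I$
$p{\left(g \right)} = -8 + 8 g^{2} + \frac{4 \left(9 + g\right)}{11 + g}$ ($p{\left(g \right)} = -8 + 4 \left(\left(g^{2} + g g\right) + \frac{g + \left(5 - -4\right)}{g + 11}\right) = -8 + 4 \left(\left(g^{2} + g^{2}\right) + \frac{g + \left(5 + 4\right)}{11 + g}\right) = -8 + 4 \left(2 g^{2} + \frac{g + 9}{11 + g}\right) = -8 + 4 \left(2 g^{2} + \frac{9 + g}{11 + g}\right) = -8 + \left(8 g^{2} + \frac{4 \left(9 + g\right)}{11 + g}\right) = -8 + 8 g^{2} + \frac{4 \left(9 + g\right)}{11 + g}$)
$p{\left(v \right)} 2 = \frac{4 \left(-13 - 6 + 2 \cdot 6^{3} + 22 \cdot 6^{2}\right)}{11 + 6} \cdot 2 = \frac{4 \left(-13 - 6 + 2 \cdot 216 + 22 \cdot 36\right)}{17} \cdot 2 = 4 \cdot \frac{1}{17} \left(-13 - 6 + 432 + 792\right) 2 = 4 \cdot \frac{1}{17} \cdot 1205 \cdot 2 = \frac{4820}{17} \cdot 2 = \frac{9640}{17}$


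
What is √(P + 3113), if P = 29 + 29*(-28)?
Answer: √2330 ≈ 48.270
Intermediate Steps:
P = -783 (P = 29 - 812 = -783)
√(P + 3113) = √(-783 + 3113) = √2330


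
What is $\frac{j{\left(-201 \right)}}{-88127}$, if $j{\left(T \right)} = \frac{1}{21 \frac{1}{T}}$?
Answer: $\frac{67}{616889} \approx 0.00010861$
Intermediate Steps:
$j{\left(T \right)} = \frac{T}{21}$
$\frac{j{\left(-201 \right)}}{-88127} = \frac{\frac{1}{21} \left(-201\right)}{-88127} = \left(- \frac{67}{7}\right) \left(- \frac{1}{88127}\right) = \frac{67}{616889}$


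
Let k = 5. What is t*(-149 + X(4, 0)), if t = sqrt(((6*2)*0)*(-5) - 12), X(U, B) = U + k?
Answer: -280*I*sqrt(3) ≈ -484.97*I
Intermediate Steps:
X(U, B) = 5 + U (X(U, B) = U + 5 = 5 + U)
t = 2*I*sqrt(3) (t = sqrt((12*0)*(-5) - 12) = sqrt(0*(-5) - 12) = sqrt(0 - 12) = sqrt(-12) = 2*I*sqrt(3) ≈ 3.4641*I)
t*(-149 + X(4, 0)) = (2*I*sqrt(3))*(-149 + (5 + 4)) = (2*I*sqrt(3))*(-149 + 9) = (2*I*sqrt(3))*(-140) = -280*I*sqrt(3)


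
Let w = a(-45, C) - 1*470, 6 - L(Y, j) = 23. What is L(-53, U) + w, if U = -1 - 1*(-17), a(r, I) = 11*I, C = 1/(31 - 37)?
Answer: -2933/6 ≈ -488.83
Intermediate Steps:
C = -⅙ (C = 1/(-6) = -⅙ ≈ -0.16667)
U = 16 (U = -1 + 17 = 16)
L(Y, j) = -17 (L(Y, j) = 6 - 1*23 = 6 - 23 = -17)
w = -2831/6 (w = 11*(-⅙) - 1*470 = -11/6 - 470 = -2831/6 ≈ -471.83)
L(-53, U) + w = -17 - 2831/6 = -2933/6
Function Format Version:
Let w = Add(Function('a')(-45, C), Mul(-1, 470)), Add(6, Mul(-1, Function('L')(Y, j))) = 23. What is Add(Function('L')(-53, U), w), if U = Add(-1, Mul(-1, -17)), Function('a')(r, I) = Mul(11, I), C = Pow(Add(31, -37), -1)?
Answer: Rational(-2933, 6) ≈ -488.83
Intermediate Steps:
C = Rational(-1, 6) (C = Pow(-6, -1) = Rational(-1, 6) ≈ -0.16667)
U = 16 (U = Add(-1, 17) = 16)
Function('L')(Y, j) = -17 (Function('L')(Y, j) = Add(6, Mul(-1, 23)) = Add(6, -23) = -17)
w = Rational(-2831, 6) (w = Add(Mul(11, Rational(-1, 6)), Mul(-1, 470)) = Add(Rational(-11, 6), -470) = Rational(-2831, 6) ≈ -471.83)
Add(Function('L')(-53, U), w) = Add(-17, Rational(-2831, 6)) = Rational(-2933, 6)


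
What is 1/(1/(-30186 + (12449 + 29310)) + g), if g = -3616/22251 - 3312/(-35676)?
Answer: -255193225593/17758289831 ≈ -14.370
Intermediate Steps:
g = -1536364/22050741 (g = -3616*1/22251 - 3312*(-1/35676) = -3616/22251 + 92/991 = -1536364/22050741 ≈ -0.069674)
1/(1/(-30186 + (12449 + 29310)) + g) = 1/(1/(-30186 + (12449 + 29310)) - 1536364/22050741) = 1/(1/(-30186 + 41759) - 1536364/22050741) = 1/(1/11573 - 1536364/22050741) = 1/(-17758289831/255193225593) = -255193225593/17758289831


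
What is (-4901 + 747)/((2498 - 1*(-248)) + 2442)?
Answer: -2077/2594 ≈ -0.80069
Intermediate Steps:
(-4901 + 747)/((2498 - 1*(-248)) + 2442) = -4154/((2498 + 248) + 2442) = -4154/(2746 + 2442) = -4154/5188 = -4154*1/5188 = -2077/2594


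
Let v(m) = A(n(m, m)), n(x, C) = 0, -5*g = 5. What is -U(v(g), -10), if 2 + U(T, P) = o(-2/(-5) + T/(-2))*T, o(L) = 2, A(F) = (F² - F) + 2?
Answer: -2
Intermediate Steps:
g = -1 (g = -⅕*5 = -1)
A(F) = 2 + F² - F
v(m) = 2 (v(m) = 2 + 0² - 1*0 = 2 + 0 + 0 = 2)
U(T, P) = -2 + 2*T
-U(v(g), -10) = -(-2 + 2*2) = -(-2 + 4) = -1*2 = -2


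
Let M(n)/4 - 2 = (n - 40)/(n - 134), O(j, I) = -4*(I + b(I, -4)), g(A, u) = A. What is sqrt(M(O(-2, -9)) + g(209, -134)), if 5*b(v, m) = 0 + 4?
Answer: sqrt(13908169)/253 ≈ 14.741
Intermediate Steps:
b(v, m) = 4/5 (b(v, m) = (0 + 4)/5 = (1/5)*4 = 4/5)
O(j, I) = -16/5 - 4*I (O(j, I) = -4*(I + 4/5) = -4*(4/5 + I) = -16/5 - 4*I)
M(n) = 8 + 4*(-40 + n)/(-134 + n) (M(n) = 8 + 4*((n - 40)/(n - 134)) = 8 + 4*((-40 + n)/(-134 + n)) = 8 + 4*(-40 + n)/(-134 + n))
sqrt(M(O(-2, -9)) + g(209, -134)) = sqrt(4*(-308 + 3*(-16/5 - 4*(-9)))/(-134 + (-16/5 - 4*(-9))) + 209) = sqrt(4*(-308 + 3*(-16/5 + 36))/(-134 + (-16/5 + 36)) + 209) = sqrt(4*(-308 + 3*(164/5))/(-134 + 164/5) + 209) = sqrt(4*(-308 + 492/5)/(-506/5) + 209) = sqrt(4*(-5/506)*(-1048/5) + 209) = sqrt(2096/253 + 209) = sqrt(54973/253) = sqrt(13908169)/253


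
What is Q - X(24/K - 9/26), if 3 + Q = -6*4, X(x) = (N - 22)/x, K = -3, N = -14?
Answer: -6795/217 ≈ -31.313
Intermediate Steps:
X(x) = -36/x (X(x) = (-14 - 22)/x = -36/x)
Q = -27 (Q = -3 - 6*4 = -3 - 24 = -27)
Q - X(24/K - 9/26) = -27 - (-36)/(24/(-3) - 9/26) = -27 - (-36)/(24*(-1/3) - 9*1/26) = -27 - (-36)/(-8 - 9/26) = -27 - (-36)/(-217/26) = -27 - (-36)*(-26)/217 = -27 - 1*936/217 = -27 - 936/217 = -6795/217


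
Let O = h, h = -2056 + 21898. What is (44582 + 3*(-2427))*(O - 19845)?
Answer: -111903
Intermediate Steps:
h = 19842
O = 19842
(44582 + 3*(-2427))*(O - 19845) = (44582 + 3*(-2427))*(19842 - 19845) = (44582 - 7281)*(-3) = 37301*(-3) = -111903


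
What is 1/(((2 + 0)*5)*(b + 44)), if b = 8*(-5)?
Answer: 1/40 ≈ 0.025000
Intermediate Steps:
b = -40
1/(((2 + 0)*5)*(b + 44)) = 1/(((2 + 0)*5)*(-40 + 44)) = 1/((2*5)*4) = 1/(10*4) = 1/40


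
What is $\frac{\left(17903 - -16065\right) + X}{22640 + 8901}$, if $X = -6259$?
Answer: $\frac{27709}{31541} \approx 0.87851$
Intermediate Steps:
$\frac{\left(17903 - -16065\right) + X}{22640 + 8901} = \frac{\left(17903 - -16065\right) - 6259}{22640 + 8901} = \frac{\left(17903 + 16065\right) - 6259}{31541} = \left(33968 - 6259\right) \frac{1}{31541} = 27709 \cdot \frac{1}{31541} = \frac{27709}{31541}$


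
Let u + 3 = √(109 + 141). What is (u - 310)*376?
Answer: -117688 + 1880*√10 ≈ -1.1174e+5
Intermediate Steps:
u = -3 + 5*√10 (u = -3 + √(109 + 141) = -3 + √250 = -3 + 5*√10 ≈ 12.811)
(u - 310)*376 = ((-3 + 5*√10) - 310)*376 = (-313 + 5*√10)*376 = -117688 + 1880*√10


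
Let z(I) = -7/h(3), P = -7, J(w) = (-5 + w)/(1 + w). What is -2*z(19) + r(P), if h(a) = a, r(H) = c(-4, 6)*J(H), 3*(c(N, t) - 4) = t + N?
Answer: 14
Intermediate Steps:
J(w) = (-5 + w)/(1 + w)
c(N, t) = 4 + N/3 + t/3 (c(N, t) = 4 + (t + N)/3 = 4 + (N + t)/3 = 4 + (N/3 + t/3) = 4 + N/3 + t/3)
r(H) = 14*(-5 + H)/(3*(1 + H)) (r(H) = (4 + (⅓)*(-4) + (⅓)*6)*((-5 + H)/(1 + H)) = (4 - 4/3 + 2)*((-5 + H)/(1 + H)) = 14*((-5 + H)/(1 + H))/3 = 14*(-5 + H)/(3*(1 + H)))
z(I) = -7/3
-2*z(19) + r(P) = -2*(-7/3) + 14*(-5 - 7)/(3*(1 - 7)) = 14/3 + (14/3)*(-12)/(-6) = 14/3 + (14/3)*(-⅙)*(-12) = 14/3 + 28/3 = 14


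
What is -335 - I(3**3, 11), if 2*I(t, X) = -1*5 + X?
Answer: -338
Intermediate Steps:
I(t, X) = -5/2 + X/2 (I(t, X) = (-1*5 + X)/2 = (-5 + X)/2 = -5/2 + X/2)
-335 - I(3**3, 11) = -335 - (-5/2 + (1/2)*11) = -335 - (-5/2 + 11/2) = -335 - 1*3 = -335 - 3 = -338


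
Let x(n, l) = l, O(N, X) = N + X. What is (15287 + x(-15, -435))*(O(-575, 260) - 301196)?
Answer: -4478041372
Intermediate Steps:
(15287 + x(-15, -435))*(O(-575, 260) - 301196) = (15287 - 435)*((-575 + 260) - 301196) = 14852*(-315 - 301196) = 14852*(-301511) = -4478041372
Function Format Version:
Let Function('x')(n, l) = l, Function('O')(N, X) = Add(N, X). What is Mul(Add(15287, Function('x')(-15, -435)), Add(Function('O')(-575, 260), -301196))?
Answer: -4478041372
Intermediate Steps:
Mul(Add(15287, Function('x')(-15, -435)), Add(Function('O')(-575, 260), -301196)) = Mul(Add(15287, -435), Add(Add(-575, 260), -301196)) = Mul(14852, Add(-315, -301196)) = Mul(14852, -301511) = -4478041372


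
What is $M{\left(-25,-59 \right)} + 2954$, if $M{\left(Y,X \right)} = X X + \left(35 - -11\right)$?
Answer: $6481$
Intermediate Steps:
$M{\left(Y,X \right)} = 46 + X^{2}$ ($M{\left(Y,X \right)} = X^{2} + \left(35 + 11\right) = X^{2} + 46 = 46 + X^{2}$)
$M{\left(-25,-59 \right)} + 2954 = \left(46 + \left(-59\right)^{2}\right) + 2954 = \left(46 + 3481\right) + 2954 = 3527 + 2954 = 6481$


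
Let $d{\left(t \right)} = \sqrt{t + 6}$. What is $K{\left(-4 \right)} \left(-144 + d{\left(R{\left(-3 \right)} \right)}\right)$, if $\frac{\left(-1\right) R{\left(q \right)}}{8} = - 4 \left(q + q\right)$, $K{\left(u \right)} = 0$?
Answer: $0$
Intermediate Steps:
$R{\left(q \right)} = 64 q$ ($R{\left(q \right)} = - 8 \left(- 4 \left(q + q\right)\right) = - 8 \left(- 4 \cdot 2 q\right) = - 8 \left(- 8 q\right) = 64 q$)
$d{\left(t \right)} = \sqrt{6 + t}$
$K{\left(-4 \right)} \left(-144 + d{\left(R{\left(-3 \right)} \right)}\right) = 0 \left(-144 + \sqrt{6 + 64 \left(-3\right)}\right) = 0 \left(-144 + \sqrt{6 - 192}\right) = 0 \left(-144 + \sqrt{-186}\right) = 0 \left(-144 + i \sqrt{186}\right) = 0$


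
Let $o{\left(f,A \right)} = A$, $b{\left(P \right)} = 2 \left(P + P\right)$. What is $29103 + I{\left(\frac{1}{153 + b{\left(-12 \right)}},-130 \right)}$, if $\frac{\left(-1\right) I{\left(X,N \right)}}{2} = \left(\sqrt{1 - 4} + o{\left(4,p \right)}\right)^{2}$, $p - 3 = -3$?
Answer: $29109$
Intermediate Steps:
$b{\left(P \right)} = 4 P$ ($b{\left(P \right)} = 2 \cdot 2 P = 4 P$)
$p = 0$ ($p = 3 - 3 = 0$)
$I{\left(X,N \right)} = 6$ ($I{\left(X,N \right)} = - 2 \left(\sqrt{1 - 4} + 0\right)^{2} = - 2 \left(\sqrt{-3} + 0\right)^{2} = - 2 \left(i \sqrt{3} + 0\right)^{2} = - 2 \left(i \sqrt{3}\right)^{2} = \left(-2\right) \left(-3\right) = 6$)
$29103 + I{\left(\frac{1}{153 + b{\left(-12 \right)}},-130 \right)} = 29103 + 6 = 29109$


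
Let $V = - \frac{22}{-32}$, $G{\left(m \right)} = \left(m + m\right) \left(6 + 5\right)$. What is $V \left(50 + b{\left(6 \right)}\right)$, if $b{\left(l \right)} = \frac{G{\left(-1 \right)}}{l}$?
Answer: $\frac{1529}{48} \approx 31.854$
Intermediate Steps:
$G{\left(m \right)} = 22 m$ ($G{\left(m \right)} = 2 m 11 = 22 m$)
$b{\left(l \right)} = - \frac{22}{l}$ ($b{\left(l \right)} = \frac{22 \left(-1\right)}{l} = - \frac{22}{l}$)
$V = \frac{11}{16}$ ($V = \left(-22\right) \left(- \frac{1}{32}\right) = \frac{11}{16} \approx 0.6875$)
$V \left(50 + b{\left(6 \right)}\right) = \frac{11 \left(50 - \frac{22}{6}\right)}{16} = \frac{11 \left(50 - \frac{11}{3}\right)}{16} = \frac{11}{16} \cdot \frac{139}{3} = \frac{1529}{48}$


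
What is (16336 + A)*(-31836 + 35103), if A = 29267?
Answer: 148985001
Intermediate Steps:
(16336 + A)*(-31836 + 35103) = (16336 + 29267)*(-31836 + 35103) = 45603*3267 = 148985001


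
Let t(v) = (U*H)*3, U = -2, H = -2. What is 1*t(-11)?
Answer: 12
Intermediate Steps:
t(v) = 12 (t(v) = -2*(-2)*3 = 4*3 = 12)
1*t(-11) = 1*12 = 12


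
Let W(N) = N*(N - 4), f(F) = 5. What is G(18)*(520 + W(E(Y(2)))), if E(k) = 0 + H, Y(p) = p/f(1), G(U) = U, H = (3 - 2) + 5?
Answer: 9576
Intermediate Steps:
H = 6 (H = 1 + 5 = 6)
Y(p) = p/5
E(k) = 6 (E(k) = 0 + 6 = 6)
W(N) = N*(-4 + N)
G(18)*(520 + W(E(Y(2)))) = 18*(520 + 6*(-4 + 6)) = 18*(520 + 6*2) = 18*(520 + 12) = 18*532 = 9576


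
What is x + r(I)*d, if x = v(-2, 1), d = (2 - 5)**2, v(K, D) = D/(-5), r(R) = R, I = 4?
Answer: 179/5 ≈ 35.800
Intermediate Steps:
v(K, D) = -D/5 (v(K, D) = D*(-1/5) = -D/5)
d = 9 (d = (-3)**2 = 9)
x = -1/5 (x = -1/5*1 = -1/5 ≈ -0.20000)
x + r(I)*d = -1/5 + 4*9 = -1/5 + 36 = 179/5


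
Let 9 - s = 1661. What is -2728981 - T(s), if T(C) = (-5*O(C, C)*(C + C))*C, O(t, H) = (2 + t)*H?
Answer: 74389914103019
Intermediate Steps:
s = -1652 (s = 9 - 1*1661 = 9 - 1661 = -1652)
O(t, H) = H*(2 + t)
T(C) = -10*C³*(2 + C) (T(C) = (-5*C*(2 + C)*(C + C))*C = (-5*C*(2 + C)*2*C)*C = (-10*C²*(2 + C))*C = -10*C³*(2 + C))
-2728981 - T(s) = -2728981 - 10*(-1652)³*(-2 - 1*(-1652)) = -2728981 - 10*(-4508479808)*(-2 + 1652) = -2728981 - 10*(-4508479808)*1650 = -2728981 - 1*(-74389916832000) = -2728981 + 74389916832000 = 74389914103019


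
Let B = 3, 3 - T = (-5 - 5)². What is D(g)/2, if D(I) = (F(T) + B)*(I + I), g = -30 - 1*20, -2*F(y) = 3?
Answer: -75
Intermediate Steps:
T = -97 (T = 3 - (-5 - 5)² = 3 - 1*(-10)² = 3 - 1*100 = 3 - 100 = -97)
F(y) = -3/2 (F(y) = -½*3 = -3/2)
g = -50 (g = -30 - 20 = -50)
D(I) = 3*I (D(I) = (-3/2 + 3)*(I + I) = 3*(2*I)/2 = 3*I)
D(g)/2 = (3*(-50))/2 = (½)*(-150) = -75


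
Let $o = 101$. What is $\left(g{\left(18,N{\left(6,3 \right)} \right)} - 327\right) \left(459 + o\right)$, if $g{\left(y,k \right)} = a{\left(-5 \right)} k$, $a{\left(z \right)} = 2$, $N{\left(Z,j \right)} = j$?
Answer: $-179760$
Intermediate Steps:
$g{\left(y,k \right)} = 2 k$
$\left(g{\left(18,N{\left(6,3 \right)} \right)} - 327\right) \left(459 + o\right) = \left(2 \cdot 3 - 327\right) \left(459 + 101\right) = \left(6 - 327\right) 560 = \left(-321\right) 560 = -179760$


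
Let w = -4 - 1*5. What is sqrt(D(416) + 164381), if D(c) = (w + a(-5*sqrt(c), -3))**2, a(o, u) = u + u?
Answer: 13*sqrt(974) ≈ 405.72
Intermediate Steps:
a(o, u) = 2*u
w = -9 (w = -4 - 5 = -9)
D(c) = 225 (D(c) = (-9 + 2*(-3))**2 = (-9 - 6)**2 = (-15)**2 = 225)
sqrt(D(416) + 164381) = sqrt(225 + 164381) = sqrt(164606) = 13*sqrt(974)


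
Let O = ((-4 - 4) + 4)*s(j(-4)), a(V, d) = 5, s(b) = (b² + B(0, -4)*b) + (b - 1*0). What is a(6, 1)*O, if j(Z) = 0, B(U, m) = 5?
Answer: 0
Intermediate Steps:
s(b) = b² + 6*b (s(b) = (b² + 5*b) + (b - 1*0) = (b² + 5*b) + (b + 0) = (b² + 5*b) + b = b² + 6*b)
O = 0 (O = ((-4 - 4) + 4)*(0*(6 + 0)) = (-8 + 4)*(0*6) = -4*0 = 0)
a(6, 1)*O = 5*0 = 0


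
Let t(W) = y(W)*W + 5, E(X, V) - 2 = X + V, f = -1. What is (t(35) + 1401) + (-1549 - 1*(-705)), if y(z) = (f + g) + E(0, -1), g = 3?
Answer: 667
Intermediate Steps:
E(X, V) = 2 + V + X (E(X, V) = 2 + (X + V) = 2 + (V + X) = 2 + V + X)
y(z) = 3 (y(z) = (-1 + 3) + (2 - 1 + 0) = 2 + 1 = 3)
t(W) = 5 + 3*W (t(W) = 3*W + 5 = 5 + 3*W)
(t(35) + 1401) + (-1549 - 1*(-705)) = ((5 + 3*35) + 1401) + (-1549 - 1*(-705)) = ((5 + 105) + 1401) + (-1549 + 705) = (110 + 1401) - 844 = 1511 - 844 = 667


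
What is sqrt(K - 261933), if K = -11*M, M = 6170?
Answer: I*sqrt(329803) ≈ 574.29*I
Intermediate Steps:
K = -67870 (K = -11*6170 = -67870)
sqrt(K - 261933) = sqrt(-67870 - 261933) = sqrt(-329803) = I*sqrt(329803)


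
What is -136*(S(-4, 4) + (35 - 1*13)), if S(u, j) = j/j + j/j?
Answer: -3264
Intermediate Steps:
S(u, j) = 2 (S(u, j) = 1 + 1 = 2)
-136*(S(-4, 4) + (35 - 1*13)) = -136*(2 + (35 - 1*13)) = -136*(2 + (35 - 13)) = -136*(2 + 22) = -136*24 = -3264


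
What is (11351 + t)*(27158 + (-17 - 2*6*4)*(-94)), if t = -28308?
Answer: -564125476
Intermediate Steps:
(11351 + t)*(27158 + (-17 - 2*6*4)*(-94)) = (11351 - 28308)*(27158 + (-17 - 2*6*4)*(-94)) = -16957*(27158 + (-17 - 12*4)*(-94)) = -16957*(27158 + (-17 - 48)*(-94)) = -16957*(27158 - 65*(-94)) = -16957*(27158 + 6110) = -16957*33268 = -564125476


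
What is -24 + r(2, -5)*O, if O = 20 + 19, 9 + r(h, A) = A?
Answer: -570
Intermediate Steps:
r(h, A) = -9 + A
O = 39
-24 + r(2, -5)*O = -24 + (-9 - 5)*39 = -24 - 14*39 = -24 - 546 = -570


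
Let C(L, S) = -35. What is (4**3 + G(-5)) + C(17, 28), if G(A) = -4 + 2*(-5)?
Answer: 15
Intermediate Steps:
G(A) = -14 (G(A) = -4 - 10 = -14)
(4**3 + G(-5)) + C(17, 28) = (4**3 - 14) - 35 = (64 - 14) - 35 = 50 - 35 = 15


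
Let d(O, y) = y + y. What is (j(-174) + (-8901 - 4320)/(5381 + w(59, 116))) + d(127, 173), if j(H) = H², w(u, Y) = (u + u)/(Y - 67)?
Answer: 2692345895/87929 ≈ 30620.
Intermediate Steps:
w(u, Y) = 2*u/(-67 + Y) (w(u, Y) = (2*u)/(-67 + Y) = 2*u/(-67 + Y))
d(O, y) = 2*y
(j(-174) + (-8901 - 4320)/(5381 + w(59, 116))) + d(127, 173) = ((-174)² + (-8901 - 4320)/(5381 + 2*59/(-67 + 116))) + 2*173 = (30276 - 13221/(5381 + 2*59/49)) + 346 = (30276 - 13221/(5381 + 2*59*(1/49))) + 346 = (30276 - 13221/(5381 + 118/49)) + 346 = (30276 - 13221/263787/49) + 346 = (30276 - 13221*49/263787) + 346 = (30276 - 215943/87929) + 346 = 2661922461/87929 + 346 = 2692345895/87929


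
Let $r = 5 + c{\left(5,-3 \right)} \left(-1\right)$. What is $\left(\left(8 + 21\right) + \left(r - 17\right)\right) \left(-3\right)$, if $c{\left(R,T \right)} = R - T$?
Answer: $-27$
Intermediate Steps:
$r = -3$ ($r = 5 + \left(5 - -3\right) \left(-1\right) = 5 + \left(5 + 3\right) \left(-1\right) = 5 + 8 \left(-1\right) = 5 - 8 = -3$)
$\left(\left(8 + 21\right) + \left(r - 17\right)\right) \left(-3\right) = \left(\left(8 + 21\right) - 20\right) \left(-3\right) = \left(29 - 20\right) \left(-3\right) = 9 \left(-3\right) = -27$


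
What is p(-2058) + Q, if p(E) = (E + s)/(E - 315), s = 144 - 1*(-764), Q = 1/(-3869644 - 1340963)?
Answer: 1997398559/4121590137 ≈ 0.48462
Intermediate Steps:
Q = -1/5210607 (Q = 1/(-5210607) = -1/5210607 ≈ -1.9192e-7)
s = 908 (s = 144 + 764 = 908)
p(E) = (908 + E)/(-315 + E) (p(E) = (E + 908)/(E - 315) = (908 + E)/(-315 + E))
p(-2058) + Q = (908 - 2058)/(-315 - 2058) - 1/5210607 = -1150/(-2373) - 1/5210607 = -1/2373*(-1150) - 1/5210607 = 1150/2373 - 1/5210607 = 1997398559/4121590137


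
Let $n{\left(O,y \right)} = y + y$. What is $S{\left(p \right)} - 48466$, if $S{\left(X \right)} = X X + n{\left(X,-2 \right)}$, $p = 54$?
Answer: $-45554$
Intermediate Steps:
$n{\left(O,y \right)} = 2 y$
$S{\left(X \right)} = -4 + X^{2}$ ($S{\left(X \right)} = X X + 2 \left(-2\right) = X^{2} - 4 = -4 + X^{2}$)
$S{\left(p \right)} - 48466 = \left(-4 + 54^{2}\right) - 48466 = \left(-4 + 2916\right) - 48466 = 2912 - 48466 = -45554$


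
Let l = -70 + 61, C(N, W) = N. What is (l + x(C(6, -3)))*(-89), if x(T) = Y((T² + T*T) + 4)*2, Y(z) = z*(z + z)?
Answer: -2055455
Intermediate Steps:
Y(z) = 2*z² (Y(z) = z*(2*z) = 2*z²)
x(T) = 4*(4 + 2*T²)² (x(T) = (2*((T² + T*T) + 4)²)*2 = (2*((T² + T²) + 4)²)*2 = (2*(2*T² + 4)²)*2 = (2*(4 + 2*T²)²)*2 = 4*(4 + 2*T²)²)
l = -9
(l + x(C(6, -3)))*(-89) = (-9 + 16*(2 + 6²)²)*(-89) = (-9 + 16*(2 + 36)²)*(-89) = (-9 + 16*38²)*(-89) = (-9 + 16*1444)*(-89) = (-9 + 23104)*(-89) = 23095*(-89) = -2055455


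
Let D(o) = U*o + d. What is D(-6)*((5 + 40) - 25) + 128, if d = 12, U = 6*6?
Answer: -3952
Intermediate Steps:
U = 36
D(o) = 12 + 36*o (D(o) = 36*o + 12 = 12 + 36*o)
D(-6)*((5 + 40) - 25) + 128 = (12 + 36*(-6))*((5 + 40) - 25) + 128 = (12 - 216)*(45 - 25) + 128 = -204*20 + 128 = -4080 + 128 = -3952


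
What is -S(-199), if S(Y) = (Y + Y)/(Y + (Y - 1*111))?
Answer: -398/509 ≈ -0.78193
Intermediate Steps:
S(Y) = 2*Y/(-111 + 2*Y) (S(Y) = (2*Y)/(Y + (Y - 111)) = (2*Y)/(Y + (-111 + Y)) = (2*Y)/(-111 + 2*Y) = 2*Y/(-111 + 2*Y))
-S(-199) = -2*(-199)/(-111 + 2*(-199)) = -2*(-199)/(-111 - 398) = -2*(-199)/(-509) = -2*(-199)*(-1)/509 = -1*398/509 = -398/509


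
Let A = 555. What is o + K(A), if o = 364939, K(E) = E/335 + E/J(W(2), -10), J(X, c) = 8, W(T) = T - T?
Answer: 195645377/536 ≈ 3.6501e+5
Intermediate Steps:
W(T) = 0
K(E) = 343*E/2680 (K(E) = E/335 + E/8 = 343*E/2680)
o + K(A) = 364939 + (343/2680)*555 = 364939 + 38073/536 = 195645377/536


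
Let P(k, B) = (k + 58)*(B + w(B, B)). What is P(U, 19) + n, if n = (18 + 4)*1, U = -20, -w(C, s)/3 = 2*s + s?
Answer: -5754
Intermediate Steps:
w(C, s) = -9*s (w(C, s) = -3*(2*s + s) = -9*s)
P(k, B) = -8*B*(58 + k) (P(k, B) = (k + 58)*(B - 9*B) = (58 + k)*(-8*B) = -8*B*(58 + k))
n = 22 (n = 22*1 = 22)
P(U, 19) + n = 8*19*(-58 - 1*(-20)) + 22 = 8*19*(-58 + 20) + 22 = 8*19*(-38) + 22 = -5776 + 22 = -5754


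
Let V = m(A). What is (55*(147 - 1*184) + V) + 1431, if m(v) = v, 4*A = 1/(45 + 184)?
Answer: -553263/916 ≈ -604.00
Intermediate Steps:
A = 1/916 (A = 1/(4*(45 + 184)) = (1/4)/229 = (1/4)*(1/229) = 1/916 ≈ 0.0010917)
V = 1/916 ≈ 0.0010917
(55*(147 - 1*184) + V) + 1431 = (55*(147 - 1*184) + 1/916) + 1431 = (55*(147 - 184) + 1/916) + 1431 = (55*(-37) + 1/916) + 1431 = (-2035 + 1/916) + 1431 = -1864059/916 + 1431 = -553263/916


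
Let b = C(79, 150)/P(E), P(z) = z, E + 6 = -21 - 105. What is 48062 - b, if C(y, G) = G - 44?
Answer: 3172145/66 ≈ 48063.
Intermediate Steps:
C(y, G) = -44 + G
E = -132 (E = -6 + (-21 - 105) = -6 - 126 = -132)
b = -53/66 (b = (-44 + 150)/(-132) = 106*(-1/132) = -53/66 ≈ -0.80303)
48062 - b = 48062 - 1*(-53/66) = 48062 + 53/66 = 3172145/66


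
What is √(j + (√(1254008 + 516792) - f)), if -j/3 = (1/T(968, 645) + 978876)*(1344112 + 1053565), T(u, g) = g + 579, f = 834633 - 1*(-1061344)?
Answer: √(-293021889701441982 + 832320*√4427)/204 ≈ 2.6535e+6*I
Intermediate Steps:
f = 1895977 (f = 834633 + 1061344 = 1895977)
T(u, g) = 579 + g
j = -2872762850965325/408 (j = -3*(1/(579 + 645) + 978876)*(1344112 + 1053565) = -3*(1/1224 + 978876)*2397677 = -1198144225*2397677/408 = -3*2872762850965325/1224 = -2872762850965325/408 ≈ -7.0411e+12)
√(j + (√(1254008 + 516792) - f)) = √(-2872762850965325/408 + (√(1254008 + 516792) - 1*1895977)) = √(-2872762850965325/408 + (√1770800 - 1895977)) = √(-2872762850965325/408 + (20*√4427 - 1895977)) = √(-2872762850965325/408 + (-1895977 + 20*√4427)) = √(-2872763624523941/408 + 20*√4427)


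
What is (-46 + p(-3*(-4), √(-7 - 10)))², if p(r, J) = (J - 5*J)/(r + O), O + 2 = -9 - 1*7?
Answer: 18976/9 - 184*I*√17/3 ≈ 2108.4 - 252.88*I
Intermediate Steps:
O = -18 (O = -2 + (-9 - 1*7) = -2 + (-9 - 7) = -2 - 16 = -18)
p(r, J) = -4*J/(-18 + r) (p(r, J) = (J - 5*J)/(r - 18) = (-4*J)/(-18 + r) = -4*J/(-18 + r))
(-46 + p(-3*(-4), √(-7 - 10)))² = (-46 - 4*√(-7 - 10)/(-18 - 3*(-4)))² = (-46 - 4*√(-17)/(-18 + 12))² = (-46 - 4*I*√17/(-6))² = (-46 - 4*I*√17*(-⅙))² = (-46 + 2*I*√17/3)²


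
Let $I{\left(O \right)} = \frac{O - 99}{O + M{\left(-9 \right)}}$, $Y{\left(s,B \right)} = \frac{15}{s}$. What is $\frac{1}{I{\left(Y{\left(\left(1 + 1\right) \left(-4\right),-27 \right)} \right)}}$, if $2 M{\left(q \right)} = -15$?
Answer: $\frac{25}{269} \approx 0.092937$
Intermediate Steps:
$M{\left(q \right)} = - \frac{15}{2}$ ($M{\left(q \right)} = \frac{1}{2} \left(-15\right) = - \frac{15}{2}$)
$I{\left(O \right)} = \frac{-99 + O}{- \frac{15}{2} + O}$ ($I{\left(O \right)} = \frac{O - 99}{O - \frac{15}{2}} = \frac{-99 + O}{- \frac{15}{2} + O}$)
$\frac{1}{I{\left(Y{\left(\left(1 + 1\right) \left(-4\right),-27 \right)} \right)}} = \frac{1}{2 \frac{1}{-15 + 2 \frac{15}{\left(1 + 1\right) \left(-4\right)}} \left(-99 + \frac{15}{\left(1 + 1\right) \left(-4\right)}\right)} = \frac{1}{2 \frac{1}{-15 + 2 \frac{15}{2 \left(-4\right)}} \left(-99 + \frac{15}{2 \left(-4\right)}\right)} = \frac{1}{2 \frac{1}{-15 + 2 \frac{15}{-8}} \left(-99 + \frac{15}{-8}\right)} = \frac{1}{2 \frac{1}{-15 + 2 \cdot 15 \left(- \frac{1}{8}\right)} \left(-99 + 15 \left(- \frac{1}{8}\right)\right)} = \frac{1}{2 \frac{1}{-15 + 2 \left(- \frac{15}{8}\right)} \left(-99 - \frac{15}{8}\right)} = \frac{1}{2 \frac{1}{-15 - \frac{15}{4}} \left(- \frac{807}{8}\right)} = \frac{1}{2 \frac{1}{- \frac{75}{4}} \left(- \frac{807}{8}\right)} = \frac{1}{2 \left(- \frac{4}{75}\right) \left(- \frac{807}{8}\right)} = \frac{1}{\frac{269}{25}} = \frac{25}{269}$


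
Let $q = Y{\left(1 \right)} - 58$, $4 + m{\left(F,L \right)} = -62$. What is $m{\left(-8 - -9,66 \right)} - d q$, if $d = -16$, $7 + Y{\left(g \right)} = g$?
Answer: $-1090$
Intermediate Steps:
$Y{\left(g \right)} = -7 + g$
$m{\left(F,L \right)} = -66$ ($m{\left(F,L \right)} = -4 - 62 = -66$)
$q = -64$ ($q = \left(-7 + 1\right) - 58 = -6 - 58 = -64$)
$m{\left(-8 - -9,66 \right)} - d q = -66 - \left(-16\right) \left(-64\right) = -66 - 1024 = -1090$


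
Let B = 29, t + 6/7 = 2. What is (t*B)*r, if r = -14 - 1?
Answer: -3480/7 ≈ -497.14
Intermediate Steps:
t = 8/7 (t = -6/7 + 2 = 8/7 ≈ 1.1429)
r = -15
(t*B)*r = ((8/7)*29)*(-15) = (232/7)*(-15) = -3480/7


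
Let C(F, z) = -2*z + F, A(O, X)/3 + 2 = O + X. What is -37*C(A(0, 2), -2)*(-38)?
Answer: 5624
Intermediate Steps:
A(O, X) = -6 + 3*O + 3*X (A(O, X) = -6 + 3*(O + X) = -6 + (3*O + 3*X) = -6 + 3*O + 3*X)
C(F, z) = F - 2*z
-37*C(A(0, 2), -2)*(-38) = -37*((-6 + 3*0 + 3*2) - 2*(-2))*(-38) = -37*((-6 + 0 + 6) + 4)*(-38) = -37*(0 + 4)*(-38) = -37*4*(-38) = -148*(-38) = 5624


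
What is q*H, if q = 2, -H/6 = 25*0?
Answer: 0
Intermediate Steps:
H = 0 (H = -150*0 = -6*0 = 0)
q*H = 2*0 = 0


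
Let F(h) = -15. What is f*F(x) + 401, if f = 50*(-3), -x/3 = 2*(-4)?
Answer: 2651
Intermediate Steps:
x = 24 (x = -6*(-4) = -3*(-8) = 24)
f = -150
f*F(x) + 401 = -150*(-15) + 401 = 2250 + 401 = 2651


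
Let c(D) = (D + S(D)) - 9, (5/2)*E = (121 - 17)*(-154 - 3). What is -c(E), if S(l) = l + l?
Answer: 98013/5 ≈ 19603.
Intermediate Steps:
S(l) = 2*l
E = -32656/5 (E = 2*((121 - 17)*(-154 - 3))/5 = 2*(104*(-157))/5 = (2/5)*(-16328) = -32656/5 ≈ -6531.2)
c(D) = -9 + 3*D (c(D) = (D + 2*D) - 9 = 3*D - 9 = -9 + 3*D)
-c(E) = -(-9 + 3*(-32656/5)) = -(-9 - 97968/5) = -1*(-98013/5) = 98013/5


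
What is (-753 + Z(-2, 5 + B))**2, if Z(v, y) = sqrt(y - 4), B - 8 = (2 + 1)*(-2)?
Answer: (753 - sqrt(3))**2 ≈ 5.6440e+5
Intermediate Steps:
B = 2 (B = 8 + (2 + 1)*(-2) = 8 + 3*(-2) = 8 - 6 = 2)
Z(v, y) = sqrt(-4 + y)
(-753 + Z(-2, 5 + B))**2 = (-753 + sqrt(-4 + (5 + 2)))**2 = (-753 + sqrt(-4 + 7))**2 = (-753 + sqrt(3))**2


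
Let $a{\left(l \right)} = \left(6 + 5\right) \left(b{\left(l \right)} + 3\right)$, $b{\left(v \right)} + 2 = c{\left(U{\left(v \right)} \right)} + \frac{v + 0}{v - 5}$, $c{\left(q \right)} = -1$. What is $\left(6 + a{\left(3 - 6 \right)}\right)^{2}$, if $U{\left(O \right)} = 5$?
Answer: $\frac{6561}{64} \approx 102.52$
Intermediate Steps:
$b{\left(v \right)} = -3 + \frac{v}{-5 + v}$ ($b{\left(v \right)} = -2 - \left(1 - \frac{v + 0}{v - 5}\right) = -2 + \left(-1 + \frac{v}{-5 + v}\right) = -3 + \frac{v}{-5 + v}$)
$a{\left(l \right)} = 33 + \frac{11 \left(15 - 2 l\right)}{-5 + l}$ ($a{\left(l \right)} = \left(6 + 5\right) \left(\frac{15 - 2 l}{-5 + l} + 3\right) = 11 \left(3 + \frac{15 - 2 l}{-5 + l}\right) = 33 + \frac{11 \left(15 - 2 l\right)}{-5 + l}$)
$\left(6 + a{\left(3 - 6 \right)}\right)^{2} = \left(6 + \frac{11 \left(3 - 6\right)}{-5 + \left(3 - 6\right)}\right)^{2} = \left(6 + 11 \left(-3\right) \frac{1}{-5 - 3}\right)^{2} = \left(6 + 11 \left(-3\right) \frac{1}{-8}\right)^{2} = \left(6 + 11 \left(-3\right) \left(- \frac{1}{8}\right)\right)^{2} = \left(6 + \frac{33}{8}\right)^{2} = \left(\frac{81}{8}\right)^{2} = \frac{6561}{64}$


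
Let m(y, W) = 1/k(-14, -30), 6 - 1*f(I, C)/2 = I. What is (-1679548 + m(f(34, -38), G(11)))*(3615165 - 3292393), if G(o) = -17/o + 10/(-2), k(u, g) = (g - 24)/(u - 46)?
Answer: -4878996375784/9 ≈ -5.4211e+11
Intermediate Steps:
k(u, g) = (-24 + g)/(-46 + u)
G(o) = -5 - 17/o (G(o) = -17/o + 10*(-½) = -17/o - 5 = -5 - 17/o)
f(I, C) = 12 - 2*I
m(y, W) = 10/9 (m(y, W) = 1/((-24 - 30)/(-46 - 14)) = 1/(-54/(-60)) = 1/(-1/60*(-54)) = 1/(9/10) = 10/9)
(-1679548 + m(f(34, -38), G(11)))*(3615165 - 3292393) = (-1679548 + 10/9)*(3615165 - 3292393) = -15115922/9*322772 = -4878996375784/9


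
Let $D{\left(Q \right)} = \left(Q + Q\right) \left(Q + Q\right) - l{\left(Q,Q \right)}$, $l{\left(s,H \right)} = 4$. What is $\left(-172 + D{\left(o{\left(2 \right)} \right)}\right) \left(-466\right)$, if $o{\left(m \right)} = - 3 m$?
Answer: $14912$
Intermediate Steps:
$D{\left(Q \right)} = -4 + 4 Q^{2}$ ($D{\left(Q \right)} = \left(Q + Q\right) \left(Q + Q\right) - 4 = 2 Q 2 Q - 4 = 4 Q^{2} - 4 = -4 + 4 Q^{2}$)
$\left(-172 + D{\left(o{\left(2 \right)} \right)}\right) \left(-466\right) = \left(-172 - \left(4 - 4 \left(\left(-3\right) 2\right)^{2}\right)\right) \left(-466\right) = \left(-172 - \left(4 - 4 \left(-6\right)^{2}\right)\right) \left(-466\right) = \left(-172 + \left(-4 + 4 \cdot 36\right)\right) \left(-466\right) = \left(-172 + \left(-4 + 144\right)\right) \left(-466\right) = \left(-172 + 140\right) \left(-466\right) = \left(-32\right) \left(-466\right) = 14912$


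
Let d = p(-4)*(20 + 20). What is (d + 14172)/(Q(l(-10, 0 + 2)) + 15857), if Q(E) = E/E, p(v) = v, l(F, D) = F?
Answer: 7006/7929 ≈ 0.88359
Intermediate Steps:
d = -160 (d = -4*(20 + 20) = -4*40 = -160)
Q(E) = 1
(d + 14172)/(Q(l(-10, 0 + 2)) + 15857) = (-160 + 14172)/(1 + 15857) = 14012/15858 = 14012*(1/15858) = 7006/7929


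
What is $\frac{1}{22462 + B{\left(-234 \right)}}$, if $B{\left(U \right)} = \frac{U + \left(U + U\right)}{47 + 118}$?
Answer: $\frac{55}{1235176} \approx 4.4528 \cdot 10^{-5}$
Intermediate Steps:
$B{\left(U \right)} = \frac{U}{55}$ ($B{\left(U \right)} = \frac{U + 2 U}{165} = 3 U \frac{1}{165} = \frac{U}{55}$)
$\frac{1}{22462 + B{\left(-234 \right)}} = \frac{1}{22462 + \frac{1}{55} \left(-234\right)} = \frac{1}{22462 - \frac{234}{55}} = \frac{1}{\frac{1235176}{55}} = \frac{55}{1235176}$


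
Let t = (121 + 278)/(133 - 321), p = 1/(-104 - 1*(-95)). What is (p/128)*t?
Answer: 133/72192 ≈ 0.0018423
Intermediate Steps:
p = -1/9 (p = 1/(-104 + 95) = 1/(-9) = -1/9 ≈ -0.11111)
t = -399/188 (t = 399/(-188) = 399*(-1/188) = -399/188 ≈ -2.1223)
(p/128)*t = -1/9/128*(-399/188) = -1/9*1/128*(-399/188) = -1/1152*(-399/188) = 133/72192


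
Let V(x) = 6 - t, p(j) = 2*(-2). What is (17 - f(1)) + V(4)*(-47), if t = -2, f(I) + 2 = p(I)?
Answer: -353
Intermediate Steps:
p(j) = -4
f(I) = -6 (f(I) = -2 - 4 = -6)
V(x) = 8 (V(x) = 6 - 1*(-2) = 6 + 2 = 8)
(17 - f(1)) + V(4)*(-47) = (17 - 1*(-6)) + 8*(-47) = (17 + 6) - 376 = 23 - 376 = -353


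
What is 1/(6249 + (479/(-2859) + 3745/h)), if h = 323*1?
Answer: 923457/5781235031 ≈ 0.00015973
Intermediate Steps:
h = 323
1/(6249 + (479/(-2859) + 3745/h)) = 1/(6249 + (479/(-2859) + 3745/323)) = 1/(6249 + (479*(-1/2859) + 3745*(1/323))) = 1/(6249 + (-479/2859 + 3745/323)) = 1/(6249 + 10552238/923457) = 1/(5781235031/923457) = 923457/5781235031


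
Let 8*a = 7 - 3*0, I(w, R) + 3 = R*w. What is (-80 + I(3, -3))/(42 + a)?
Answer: -736/343 ≈ -2.1458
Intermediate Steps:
I(w, R) = -3 + R*w
a = 7/8 (a = (7 - 3*0)/8 = (7 + 0)/8 = (⅛)*7 = 7/8 ≈ 0.87500)
(-80 + I(3, -3))/(42 + a) = (-80 + (-3 - 3*3))/(42 + 7/8) = (-80 + (-3 - 9))/(343/8) = 8*(-80 - 12)/343 = (8/343)*(-92) = -736/343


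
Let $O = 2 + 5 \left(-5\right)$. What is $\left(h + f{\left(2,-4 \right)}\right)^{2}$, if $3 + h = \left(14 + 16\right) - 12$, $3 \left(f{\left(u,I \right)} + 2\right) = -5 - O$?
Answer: $361$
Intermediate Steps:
$O = -23$ ($O = 2 - 25 = -23$)
$f{\left(u,I \right)} = 4$ ($f{\left(u,I \right)} = -2 + \frac{-5 - -23}{3} = -2 + \frac{-5 + 23}{3} = -2 + \frac{1}{3} \cdot 18 = -2 + 6 = 4$)
$h = 15$ ($h = -3 + \left(\left(14 + 16\right) - 12\right) = -3 + \left(30 - 12\right) = -3 + 18 = 15$)
$\left(h + f{\left(2,-4 \right)}\right)^{2} = \left(15 + 4\right)^{2} = 19^{2} = 361$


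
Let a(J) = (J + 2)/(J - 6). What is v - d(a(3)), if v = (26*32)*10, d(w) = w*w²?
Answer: 224765/27 ≈ 8324.6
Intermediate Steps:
a(J) = (2 + J)/(-6 + J)
d(w) = w³
v = 8320 (v = 832*10 = 8320)
v - d(a(3)) = 8320 - ((2 + 3)/(-6 + 3))³ = 8320 - (5/(-3))³ = 8320 - (-⅓*5)³ = 8320 - (-5/3)³ = 8320 - 1*(-125/27) = 8320 + 125/27 = 224765/27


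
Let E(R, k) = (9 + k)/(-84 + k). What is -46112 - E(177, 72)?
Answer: -184421/4 ≈ -46105.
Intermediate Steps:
E(R, k) = (9 + k)/(-84 + k)
-46112 - E(177, 72) = -46112 - (9 + 72)/(-84 + 72) = -46112 - 81/(-12) = -46112 - (-1)*81/12 = -46112 - 1*(-27/4) = -46112 + 27/4 = -184421/4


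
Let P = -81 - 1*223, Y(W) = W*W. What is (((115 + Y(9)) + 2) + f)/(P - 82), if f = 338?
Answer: -268/193 ≈ -1.3886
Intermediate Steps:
Y(W) = W²
P = -304 (P = -81 - 223 = -304)
(((115 + Y(9)) + 2) + f)/(P - 82) = (((115 + 9²) + 2) + 338)/(-304 - 82) = (((115 + 81) + 2) + 338)/(-386) = ((196 + 2) + 338)*(-1/386) = (198 + 338)*(-1/386) = 536*(-1/386) = -268/193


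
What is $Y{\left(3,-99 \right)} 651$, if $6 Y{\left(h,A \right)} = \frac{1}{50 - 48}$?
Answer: $\frac{217}{4} \approx 54.25$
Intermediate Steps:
$Y{\left(h,A \right)} = \frac{1}{12}$ ($Y{\left(h,A \right)} = \frac{1}{6 \left(50 - 48\right)} = \frac{1}{6 \cdot 2} = \frac{1}{6} \cdot \frac{1}{2} = \frac{1}{12}$)
$Y{\left(3,-99 \right)} 651 = \frac{1}{12} \cdot 651 = \frac{217}{4}$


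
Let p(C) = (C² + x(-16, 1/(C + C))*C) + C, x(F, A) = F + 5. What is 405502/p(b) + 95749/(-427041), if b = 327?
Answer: 2365807739/641545551 ≈ 3.6877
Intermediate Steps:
x(F, A) = 5 + F
p(C) = C² - 10*C (p(C) = (C² + (5 - 16)*C) + C = (C² - 11*C) + C = C² - 10*C)
405502/p(b) + 95749/(-427041) = 405502/((327*(-10 + 327))) + 95749/(-427041) = 405502/((327*317)) + 95749*(-1/427041) = 405502/103659 - 4163/18567 = 2365807739/641545551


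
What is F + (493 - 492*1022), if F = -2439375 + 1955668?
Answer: -986038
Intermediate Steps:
F = -483707
F + (493 - 492*1022) = -483707 + (493 - 492*1022) = -483707 + (493 - 502824) = -483707 - 502331 = -986038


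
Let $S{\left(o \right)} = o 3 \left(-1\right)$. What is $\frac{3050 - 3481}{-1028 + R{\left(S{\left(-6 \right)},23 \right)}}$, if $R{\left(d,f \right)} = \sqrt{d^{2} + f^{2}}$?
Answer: $\frac{443068}{1055931} + \frac{431 \sqrt{853}}{1055931} \approx 0.43152$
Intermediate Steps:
$S{\left(o \right)} = - 3 o$ ($S{\left(o \right)} = 3 o \left(-1\right) = - 3 o$)
$\frac{3050 - 3481}{-1028 + R{\left(S{\left(-6 \right)},23 \right)}} = \frac{3050 - 3481}{-1028 + \sqrt{\left(\left(-3\right) \left(-6\right)\right)^{2} + 23^{2}}} = - \frac{431}{-1028 + \sqrt{18^{2} + 529}} = - \frac{431}{-1028 + \sqrt{324 + 529}} = - \frac{431}{-1028 + \sqrt{853}}$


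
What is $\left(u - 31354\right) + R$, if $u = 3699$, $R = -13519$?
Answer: $-41174$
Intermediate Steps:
$\left(u - 31354\right) + R = \left(3699 - 31354\right) - 13519 = -27655 - 13519 = -41174$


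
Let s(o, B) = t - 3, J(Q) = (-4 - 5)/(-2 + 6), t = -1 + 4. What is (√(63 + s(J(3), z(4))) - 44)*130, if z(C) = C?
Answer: -5720 + 390*√7 ≈ -4688.2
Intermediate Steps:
t = 3
J(Q) = -9/4
s(o, B) = 0 (s(o, B) = 3 - 3 = 0)
(√(63 + s(J(3), z(4))) - 44)*130 = (√(63 + 0) - 44)*130 = (√63 - 44)*130 = (3*√7 - 44)*130 = (-44 + 3*√7)*130 = -5720 + 390*√7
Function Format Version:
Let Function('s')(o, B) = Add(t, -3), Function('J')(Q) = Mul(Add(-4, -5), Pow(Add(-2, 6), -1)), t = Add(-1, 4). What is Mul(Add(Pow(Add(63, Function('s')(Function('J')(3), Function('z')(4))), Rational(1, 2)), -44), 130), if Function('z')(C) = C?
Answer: Add(-5720, Mul(390, Pow(7, Rational(1, 2)))) ≈ -4688.2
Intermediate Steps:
t = 3
Function('J')(Q) = Rational(-9, 4) (Function('J')(Q) = Mul(-9, Pow(4, -1)) = Mul(-9, Rational(1, 4)) = Rational(-9, 4))
Function('s')(o, B) = 0 (Function('s')(o, B) = Add(3, -3) = 0)
Mul(Add(Pow(Add(63, Function('s')(Function('J')(3), Function('z')(4))), Rational(1, 2)), -44), 130) = Mul(Add(Pow(Add(63, 0), Rational(1, 2)), -44), 130) = Mul(Add(Pow(63, Rational(1, 2)), -44), 130) = Mul(Add(Mul(3, Pow(7, Rational(1, 2))), -44), 130) = Mul(Add(-44, Mul(3, Pow(7, Rational(1, 2)))), 130) = Add(-5720, Mul(390, Pow(7, Rational(1, 2))))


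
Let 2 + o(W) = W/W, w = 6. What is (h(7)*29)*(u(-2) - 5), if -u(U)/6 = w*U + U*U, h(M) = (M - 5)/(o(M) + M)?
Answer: 1247/3 ≈ 415.67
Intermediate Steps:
o(W) = -1 (o(W) = -2 + W/W = -2 + 1 = -1)
h(M) = (-5 + M)/(-1 + M) (h(M) = (M - 5)/(-1 + M) = (-5 + M)/(-1 + M))
u(U) = -36*U - 6*U² (u(U) = -6*(6*U + U*U) = -6*(6*U + U²) = -6*(U² + 6*U) = -36*U - 6*U²)
(h(7)*29)*(u(-2) - 5) = (((-5 + 7)/(-1 + 7))*29)*(-6*(-2)*(6 - 2) - 5) = ((2/6)*29)*(-6*(-2)*4 - 5) = (((⅙)*2)*29)*(48 - 5) = ((⅓)*29)*43 = (29/3)*43 = 1247/3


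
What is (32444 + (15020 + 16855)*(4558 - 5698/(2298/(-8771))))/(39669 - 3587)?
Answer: 321160711677/13819406 ≈ 23240.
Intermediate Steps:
(32444 + (15020 + 16855)*(4558 - 5698/(2298/(-8771))))/(39669 - 3587) = (32444 + 31875*(4558 - 5698/(2298*(-1/8771))))/36082 = (32444 + 31875*(4558 - 5698/(-2298/8771)))*(1/36082) = (32444 + 31875*(4558 - 5698*(-8771/2298)))*(1/36082) = (32444 + 31875*(4558 + 24988579/1149))*(1/36082) = (32444 + 31875*(30225721/1149))*(1/36082) = (32444 + 321148285625/383)*(1/36082) = (321160711677/383)*(1/36082) = 321160711677/13819406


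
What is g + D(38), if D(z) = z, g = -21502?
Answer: -21464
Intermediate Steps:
g + D(38) = -21502 + 38 = -21464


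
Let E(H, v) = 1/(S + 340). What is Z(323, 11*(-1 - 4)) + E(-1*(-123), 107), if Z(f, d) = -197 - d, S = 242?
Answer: -82643/582 ≈ -142.00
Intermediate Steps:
E(H, v) = 1/582 (E(H, v) = 1/(242 + 340) = 1/582)
Z(323, 11*(-1 - 4)) + E(-1*(-123), 107) = (-197 - 11*(-1 - 4)) + 1/582 = (-197 - 11*(-5)) + 1/582 = (-197 - 1*(-55)) + 1/582 = (-197 + 55) + 1/582 = -142 + 1/582 = -82643/582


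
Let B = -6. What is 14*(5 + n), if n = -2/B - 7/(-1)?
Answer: 518/3 ≈ 172.67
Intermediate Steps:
n = 22/3 (n = -2/(-6) - 7/(-1) = -2*(-⅙) - 7*(-1) = ⅓ + 7 = 22/3 ≈ 7.3333)
14*(5 + n) = 14*(5 + 22/3) = 14*(37/3) = 518/3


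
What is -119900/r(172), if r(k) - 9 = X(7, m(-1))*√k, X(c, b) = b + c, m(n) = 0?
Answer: 1079100/8347 - 1678600*√43/8347 ≈ -1189.4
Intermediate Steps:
r(k) = 9 + 7*√k (r(k) = 9 + (0 + 7)*√k = 9 + 7*√k)
-119900/r(172) = -119900/(9 + 7*√172) = -119900/(9 + 7*(2*√43)) = -119900/(9 + 14*√43)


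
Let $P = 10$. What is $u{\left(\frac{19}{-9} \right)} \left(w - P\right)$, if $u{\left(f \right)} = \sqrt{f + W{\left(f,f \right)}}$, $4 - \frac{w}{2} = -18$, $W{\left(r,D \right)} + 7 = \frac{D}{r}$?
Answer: $\frac{34 i \sqrt{73}}{3} \approx 96.832 i$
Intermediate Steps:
$W{\left(r,D \right)} = -7 + \frac{D}{r}$
$w = 44$ ($w = 8 - -36 = 8 + 36 = 44$)
$u{\left(f \right)} = \sqrt{-6 + f}$ ($u{\left(f \right)} = \sqrt{f - \left(7 - \frac{f}{f}\right)} = \sqrt{f + \left(-7 + 1\right)} = \sqrt{f - 6} = \sqrt{-6 + f}$)
$u{\left(\frac{19}{-9} \right)} \left(w - P\right) = \sqrt{-6 + \frac{19}{-9}} \left(44 - 10\right) = \sqrt{-6 + 19 \left(- \frac{1}{9}\right)} \left(44 - 10\right) = \sqrt{-6 - \frac{19}{9}} \cdot 34 = \sqrt{- \frac{73}{9}} \cdot 34 = \frac{i \sqrt{73}}{3} \cdot 34 = \frac{34 i \sqrt{73}}{3}$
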